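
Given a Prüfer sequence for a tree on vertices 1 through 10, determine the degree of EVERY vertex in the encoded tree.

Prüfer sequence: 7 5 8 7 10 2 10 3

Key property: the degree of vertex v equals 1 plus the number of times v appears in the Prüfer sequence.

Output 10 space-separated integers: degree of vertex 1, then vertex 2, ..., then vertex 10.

p_1 = 7: count[7] becomes 1
p_2 = 5: count[5] becomes 1
p_3 = 8: count[8] becomes 1
p_4 = 7: count[7] becomes 2
p_5 = 10: count[10] becomes 1
p_6 = 2: count[2] becomes 1
p_7 = 10: count[10] becomes 2
p_8 = 3: count[3] becomes 1
Degrees (1 + count): deg[1]=1+0=1, deg[2]=1+1=2, deg[3]=1+1=2, deg[4]=1+0=1, deg[5]=1+1=2, deg[6]=1+0=1, deg[7]=1+2=3, deg[8]=1+1=2, deg[9]=1+0=1, deg[10]=1+2=3

Answer: 1 2 2 1 2 1 3 2 1 3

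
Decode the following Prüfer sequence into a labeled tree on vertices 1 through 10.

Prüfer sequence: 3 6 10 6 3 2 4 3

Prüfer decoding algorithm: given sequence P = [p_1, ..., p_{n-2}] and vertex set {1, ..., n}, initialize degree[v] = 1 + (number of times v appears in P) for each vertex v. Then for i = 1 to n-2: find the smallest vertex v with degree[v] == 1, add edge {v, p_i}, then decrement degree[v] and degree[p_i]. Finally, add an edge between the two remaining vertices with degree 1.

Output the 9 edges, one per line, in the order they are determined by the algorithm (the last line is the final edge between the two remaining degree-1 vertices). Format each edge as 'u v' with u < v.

Initial degrees: {1:1, 2:2, 3:4, 4:2, 5:1, 6:3, 7:1, 8:1, 9:1, 10:2}
Step 1: smallest deg-1 vertex = 1, p_1 = 3. Add edge {1,3}. Now deg[1]=0, deg[3]=3.
Step 2: smallest deg-1 vertex = 5, p_2 = 6. Add edge {5,6}. Now deg[5]=0, deg[6]=2.
Step 3: smallest deg-1 vertex = 7, p_3 = 10. Add edge {7,10}. Now deg[7]=0, deg[10]=1.
Step 4: smallest deg-1 vertex = 8, p_4 = 6. Add edge {6,8}. Now deg[8]=0, deg[6]=1.
Step 5: smallest deg-1 vertex = 6, p_5 = 3. Add edge {3,6}. Now deg[6]=0, deg[3]=2.
Step 6: smallest deg-1 vertex = 9, p_6 = 2. Add edge {2,9}. Now deg[9]=0, deg[2]=1.
Step 7: smallest deg-1 vertex = 2, p_7 = 4. Add edge {2,4}. Now deg[2]=0, deg[4]=1.
Step 8: smallest deg-1 vertex = 4, p_8 = 3. Add edge {3,4}. Now deg[4]=0, deg[3]=1.
Final: two remaining deg-1 vertices are 3, 10. Add edge {3,10}.

Answer: 1 3
5 6
7 10
6 8
3 6
2 9
2 4
3 4
3 10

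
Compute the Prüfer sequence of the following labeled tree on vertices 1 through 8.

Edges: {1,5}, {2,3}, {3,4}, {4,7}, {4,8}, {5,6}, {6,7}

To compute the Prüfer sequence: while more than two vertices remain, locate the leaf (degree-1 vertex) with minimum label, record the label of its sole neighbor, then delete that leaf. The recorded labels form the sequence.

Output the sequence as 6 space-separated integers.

Step 1: leaves = {1,2,8}. Remove smallest leaf 1, emit neighbor 5.
Step 2: leaves = {2,5,8}. Remove smallest leaf 2, emit neighbor 3.
Step 3: leaves = {3,5,8}. Remove smallest leaf 3, emit neighbor 4.
Step 4: leaves = {5,8}. Remove smallest leaf 5, emit neighbor 6.
Step 5: leaves = {6,8}. Remove smallest leaf 6, emit neighbor 7.
Step 6: leaves = {7,8}. Remove smallest leaf 7, emit neighbor 4.
Done: 2 vertices remain (4, 8). Sequence = [5 3 4 6 7 4]

Answer: 5 3 4 6 7 4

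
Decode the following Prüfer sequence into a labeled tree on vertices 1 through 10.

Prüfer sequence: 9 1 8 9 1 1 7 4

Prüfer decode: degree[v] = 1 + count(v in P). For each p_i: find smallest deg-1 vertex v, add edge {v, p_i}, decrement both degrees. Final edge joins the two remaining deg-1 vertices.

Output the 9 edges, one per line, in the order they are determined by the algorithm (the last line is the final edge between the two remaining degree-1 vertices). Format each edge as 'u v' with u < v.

Initial degrees: {1:4, 2:1, 3:1, 4:2, 5:1, 6:1, 7:2, 8:2, 9:3, 10:1}
Step 1: smallest deg-1 vertex = 2, p_1 = 9. Add edge {2,9}. Now deg[2]=0, deg[9]=2.
Step 2: smallest deg-1 vertex = 3, p_2 = 1. Add edge {1,3}. Now deg[3]=0, deg[1]=3.
Step 3: smallest deg-1 vertex = 5, p_3 = 8. Add edge {5,8}. Now deg[5]=0, deg[8]=1.
Step 4: smallest deg-1 vertex = 6, p_4 = 9. Add edge {6,9}. Now deg[6]=0, deg[9]=1.
Step 5: smallest deg-1 vertex = 8, p_5 = 1. Add edge {1,8}. Now deg[8]=0, deg[1]=2.
Step 6: smallest deg-1 vertex = 9, p_6 = 1. Add edge {1,9}. Now deg[9]=0, deg[1]=1.
Step 7: smallest deg-1 vertex = 1, p_7 = 7. Add edge {1,7}. Now deg[1]=0, deg[7]=1.
Step 8: smallest deg-1 vertex = 7, p_8 = 4. Add edge {4,7}. Now deg[7]=0, deg[4]=1.
Final: two remaining deg-1 vertices are 4, 10. Add edge {4,10}.

Answer: 2 9
1 3
5 8
6 9
1 8
1 9
1 7
4 7
4 10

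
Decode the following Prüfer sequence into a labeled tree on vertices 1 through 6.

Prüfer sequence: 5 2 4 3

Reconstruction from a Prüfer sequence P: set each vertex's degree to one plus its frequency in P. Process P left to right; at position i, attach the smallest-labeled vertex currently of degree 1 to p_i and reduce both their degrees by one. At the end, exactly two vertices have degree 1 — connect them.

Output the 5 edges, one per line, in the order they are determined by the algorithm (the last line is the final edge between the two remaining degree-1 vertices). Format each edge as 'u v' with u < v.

Answer: 1 5
2 5
2 4
3 4
3 6

Derivation:
Initial degrees: {1:1, 2:2, 3:2, 4:2, 5:2, 6:1}
Step 1: smallest deg-1 vertex = 1, p_1 = 5. Add edge {1,5}. Now deg[1]=0, deg[5]=1.
Step 2: smallest deg-1 vertex = 5, p_2 = 2. Add edge {2,5}. Now deg[5]=0, deg[2]=1.
Step 3: smallest deg-1 vertex = 2, p_3 = 4. Add edge {2,4}. Now deg[2]=0, deg[4]=1.
Step 4: smallest deg-1 vertex = 4, p_4 = 3. Add edge {3,4}. Now deg[4]=0, deg[3]=1.
Final: two remaining deg-1 vertices are 3, 6. Add edge {3,6}.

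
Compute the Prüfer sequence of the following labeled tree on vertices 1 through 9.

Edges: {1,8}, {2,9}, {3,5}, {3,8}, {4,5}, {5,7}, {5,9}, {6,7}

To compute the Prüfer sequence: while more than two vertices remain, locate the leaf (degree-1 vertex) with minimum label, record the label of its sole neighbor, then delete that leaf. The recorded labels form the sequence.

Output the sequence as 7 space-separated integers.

Step 1: leaves = {1,2,4,6}. Remove smallest leaf 1, emit neighbor 8.
Step 2: leaves = {2,4,6,8}. Remove smallest leaf 2, emit neighbor 9.
Step 3: leaves = {4,6,8,9}. Remove smallest leaf 4, emit neighbor 5.
Step 4: leaves = {6,8,9}. Remove smallest leaf 6, emit neighbor 7.
Step 5: leaves = {7,8,9}. Remove smallest leaf 7, emit neighbor 5.
Step 6: leaves = {8,9}. Remove smallest leaf 8, emit neighbor 3.
Step 7: leaves = {3,9}. Remove smallest leaf 3, emit neighbor 5.
Done: 2 vertices remain (5, 9). Sequence = [8 9 5 7 5 3 5]

Answer: 8 9 5 7 5 3 5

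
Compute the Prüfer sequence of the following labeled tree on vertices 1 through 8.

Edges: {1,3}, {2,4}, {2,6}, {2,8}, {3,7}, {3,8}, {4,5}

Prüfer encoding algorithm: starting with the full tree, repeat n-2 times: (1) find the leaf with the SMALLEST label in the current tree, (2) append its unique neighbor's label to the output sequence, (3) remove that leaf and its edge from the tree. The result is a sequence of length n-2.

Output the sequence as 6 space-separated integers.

Step 1: leaves = {1,5,6,7}. Remove smallest leaf 1, emit neighbor 3.
Step 2: leaves = {5,6,7}. Remove smallest leaf 5, emit neighbor 4.
Step 3: leaves = {4,6,7}. Remove smallest leaf 4, emit neighbor 2.
Step 4: leaves = {6,7}. Remove smallest leaf 6, emit neighbor 2.
Step 5: leaves = {2,7}. Remove smallest leaf 2, emit neighbor 8.
Step 6: leaves = {7,8}. Remove smallest leaf 7, emit neighbor 3.
Done: 2 vertices remain (3, 8). Sequence = [3 4 2 2 8 3]

Answer: 3 4 2 2 8 3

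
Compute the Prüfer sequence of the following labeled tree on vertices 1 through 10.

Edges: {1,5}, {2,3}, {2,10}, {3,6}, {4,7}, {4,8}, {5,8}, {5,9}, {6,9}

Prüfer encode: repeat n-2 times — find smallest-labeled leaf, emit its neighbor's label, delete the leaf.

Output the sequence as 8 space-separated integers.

Answer: 5 4 8 5 9 6 3 2

Derivation:
Step 1: leaves = {1,7,10}. Remove smallest leaf 1, emit neighbor 5.
Step 2: leaves = {7,10}. Remove smallest leaf 7, emit neighbor 4.
Step 3: leaves = {4,10}. Remove smallest leaf 4, emit neighbor 8.
Step 4: leaves = {8,10}. Remove smallest leaf 8, emit neighbor 5.
Step 5: leaves = {5,10}. Remove smallest leaf 5, emit neighbor 9.
Step 6: leaves = {9,10}. Remove smallest leaf 9, emit neighbor 6.
Step 7: leaves = {6,10}. Remove smallest leaf 6, emit neighbor 3.
Step 8: leaves = {3,10}. Remove smallest leaf 3, emit neighbor 2.
Done: 2 vertices remain (2, 10). Sequence = [5 4 8 5 9 6 3 2]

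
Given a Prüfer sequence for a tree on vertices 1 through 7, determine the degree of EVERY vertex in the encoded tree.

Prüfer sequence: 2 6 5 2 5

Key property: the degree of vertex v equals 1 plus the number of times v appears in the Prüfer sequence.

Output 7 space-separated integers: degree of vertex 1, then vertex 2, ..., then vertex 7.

Answer: 1 3 1 1 3 2 1

Derivation:
p_1 = 2: count[2] becomes 1
p_2 = 6: count[6] becomes 1
p_3 = 5: count[5] becomes 1
p_4 = 2: count[2] becomes 2
p_5 = 5: count[5] becomes 2
Degrees (1 + count): deg[1]=1+0=1, deg[2]=1+2=3, deg[3]=1+0=1, deg[4]=1+0=1, deg[5]=1+2=3, deg[6]=1+1=2, deg[7]=1+0=1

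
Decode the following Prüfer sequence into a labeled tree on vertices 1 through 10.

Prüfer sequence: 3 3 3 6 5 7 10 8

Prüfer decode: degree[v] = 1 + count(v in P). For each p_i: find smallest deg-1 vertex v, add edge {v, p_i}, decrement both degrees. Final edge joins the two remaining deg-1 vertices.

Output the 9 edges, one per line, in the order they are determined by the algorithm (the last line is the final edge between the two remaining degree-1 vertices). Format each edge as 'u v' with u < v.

Initial degrees: {1:1, 2:1, 3:4, 4:1, 5:2, 6:2, 7:2, 8:2, 9:1, 10:2}
Step 1: smallest deg-1 vertex = 1, p_1 = 3. Add edge {1,3}. Now deg[1]=0, deg[3]=3.
Step 2: smallest deg-1 vertex = 2, p_2 = 3. Add edge {2,3}. Now deg[2]=0, deg[3]=2.
Step 3: smallest deg-1 vertex = 4, p_3 = 3. Add edge {3,4}. Now deg[4]=0, deg[3]=1.
Step 4: smallest deg-1 vertex = 3, p_4 = 6. Add edge {3,6}. Now deg[3]=0, deg[6]=1.
Step 5: smallest deg-1 vertex = 6, p_5 = 5. Add edge {5,6}. Now deg[6]=0, deg[5]=1.
Step 6: smallest deg-1 vertex = 5, p_6 = 7. Add edge {5,7}. Now deg[5]=0, deg[7]=1.
Step 7: smallest deg-1 vertex = 7, p_7 = 10. Add edge {7,10}. Now deg[7]=0, deg[10]=1.
Step 8: smallest deg-1 vertex = 9, p_8 = 8. Add edge {8,9}. Now deg[9]=0, deg[8]=1.
Final: two remaining deg-1 vertices are 8, 10. Add edge {8,10}.

Answer: 1 3
2 3
3 4
3 6
5 6
5 7
7 10
8 9
8 10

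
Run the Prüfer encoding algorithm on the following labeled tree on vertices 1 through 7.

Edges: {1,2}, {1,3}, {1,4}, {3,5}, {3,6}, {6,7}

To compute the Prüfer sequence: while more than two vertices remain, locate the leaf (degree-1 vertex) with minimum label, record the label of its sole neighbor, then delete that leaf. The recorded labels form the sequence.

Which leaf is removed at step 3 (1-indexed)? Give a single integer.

Answer: 1

Derivation:
Step 1: current leaves = {2,4,5,7}. Remove leaf 2 (neighbor: 1).
Step 2: current leaves = {4,5,7}. Remove leaf 4 (neighbor: 1).
Step 3: current leaves = {1,5,7}. Remove leaf 1 (neighbor: 3).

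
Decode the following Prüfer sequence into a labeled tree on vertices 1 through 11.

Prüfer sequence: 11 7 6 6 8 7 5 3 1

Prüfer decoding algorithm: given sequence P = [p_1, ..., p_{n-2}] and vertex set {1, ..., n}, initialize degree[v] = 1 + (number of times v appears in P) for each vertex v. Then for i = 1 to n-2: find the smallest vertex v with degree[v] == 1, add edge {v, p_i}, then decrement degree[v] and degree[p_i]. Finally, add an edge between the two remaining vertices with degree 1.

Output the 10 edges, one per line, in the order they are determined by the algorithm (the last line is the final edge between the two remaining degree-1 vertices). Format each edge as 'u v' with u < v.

Answer: 2 11
4 7
6 9
6 10
6 8
7 8
5 7
3 5
1 3
1 11

Derivation:
Initial degrees: {1:2, 2:1, 3:2, 4:1, 5:2, 6:3, 7:3, 8:2, 9:1, 10:1, 11:2}
Step 1: smallest deg-1 vertex = 2, p_1 = 11. Add edge {2,11}. Now deg[2]=0, deg[11]=1.
Step 2: smallest deg-1 vertex = 4, p_2 = 7. Add edge {4,7}. Now deg[4]=0, deg[7]=2.
Step 3: smallest deg-1 vertex = 9, p_3 = 6. Add edge {6,9}. Now deg[9]=0, deg[6]=2.
Step 4: smallest deg-1 vertex = 10, p_4 = 6. Add edge {6,10}. Now deg[10]=0, deg[6]=1.
Step 5: smallest deg-1 vertex = 6, p_5 = 8. Add edge {6,8}. Now deg[6]=0, deg[8]=1.
Step 6: smallest deg-1 vertex = 8, p_6 = 7. Add edge {7,8}. Now deg[8]=0, deg[7]=1.
Step 7: smallest deg-1 vertex = 7, p_7 = 5. Add edge {5,7}. Now deg[7]=0, deg[5]=1.
Step 8: smallest deg-1 vertex = 5, p_8 = 3. Add edge {3,5}. Now deg[5]=0, deg[3]=1.
Step 9: smallest deg-1 vertex = 3, p_9 = 1. Add edge {1,3}. Now deg[3]=0, deg[1]=1.
Final: two remaining deg-1 vertices are 1, 11. Add edge {1,11}.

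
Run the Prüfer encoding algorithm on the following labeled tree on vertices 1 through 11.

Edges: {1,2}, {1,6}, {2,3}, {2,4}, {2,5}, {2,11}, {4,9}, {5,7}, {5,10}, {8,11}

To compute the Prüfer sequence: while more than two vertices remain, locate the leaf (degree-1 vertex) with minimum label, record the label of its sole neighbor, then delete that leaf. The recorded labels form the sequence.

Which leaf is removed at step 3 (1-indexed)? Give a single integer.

Step 1: current leaves = {3,6,7,8,9,10}. Remove leaf 3 (neighbor: 2).
Step 2: current leaves = {6,7,8,9,10}. Remove leaf 6 (neighbor: 1).
Step 3: current leaves = {1,7,8,9,10}. Remove leaf 1 (neighbor: 2).

Answer: 1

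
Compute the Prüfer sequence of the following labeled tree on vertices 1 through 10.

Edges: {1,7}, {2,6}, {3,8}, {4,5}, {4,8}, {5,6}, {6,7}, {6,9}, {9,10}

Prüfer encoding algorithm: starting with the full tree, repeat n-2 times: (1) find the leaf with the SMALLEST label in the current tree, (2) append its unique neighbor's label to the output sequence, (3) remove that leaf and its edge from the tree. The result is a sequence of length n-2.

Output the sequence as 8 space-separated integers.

Step 1: leaves = {1,2,3,10}. Remove smallest leaf 1, emit neighbor 7.
Step 2: leaves = {2,3,7,10}. Remove smallest leaf 2, emit neighbor 6.
Step 3: leaves = {3,7,10}. Remove smallest leaf 3, emit neighbor 8.
Step 4: leaves = {7,8,10}. Remove smallest leaf 7, emit neighbor 6.
Step 5: leaves = {8,10}. Remove smallest leaf 8, emit neighbor 4.
Step 6: leaves = {4,10}. Remove smallest leaf 4, emit neighbor 5.
Step 7: leaves = {5,10}. Remove smallest leaf 5, emit neighbor 6.
Step 8: leaves = {6,10}. Remove smallest leaf 6, emit neighbor 9.
Done: 2 vertices remain (9, 10). Sequence = [7 6 8 6 4 5 6 9]

Answer: 7 6 8 6 4 5 6 9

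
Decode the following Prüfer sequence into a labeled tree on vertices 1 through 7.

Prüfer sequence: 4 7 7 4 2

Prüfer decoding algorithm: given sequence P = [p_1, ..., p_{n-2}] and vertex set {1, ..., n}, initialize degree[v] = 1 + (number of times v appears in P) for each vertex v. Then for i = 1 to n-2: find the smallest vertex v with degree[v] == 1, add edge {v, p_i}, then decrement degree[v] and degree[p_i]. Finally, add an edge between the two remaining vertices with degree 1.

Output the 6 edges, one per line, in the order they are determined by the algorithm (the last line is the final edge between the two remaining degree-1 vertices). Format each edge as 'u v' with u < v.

Answer: 1 4
3 7
5 7
4 6
2 4
2 7

Derivation:
Initial degrees: {1:1, 2:2, 3:1, 4:3, 5:1, 6:1, 7:3}
Step 1: smallest deg-1 vertex = 1, p_1 = 4. Add edge {1,4}. Now deg[1]=0, deg[4]=2.
Step 2: smallest deg-1 vertex = 3, p_2 = 7. Add edge {3,7}. Now deg[3]=0, deg[7]=2.
Step 3: smallest deg-1 vertex = 5, p_3 = 7. Add edge {5,7}. Now deg[5]=0, deg[7]=1.
Step 4: smallest deg-1 vertex = 6, p_4 = 4. Add edge {4,6}. Now deg[6]=0, deg[4]=1.
Step 5: smallest deg-1 vertex = 4, p_5 = 2. Add edge {2,4}. Now deg[4]=0, deg[2]=1.
Final: two remaining deg-1 vertices are 2, 7. Add edge {2,7}.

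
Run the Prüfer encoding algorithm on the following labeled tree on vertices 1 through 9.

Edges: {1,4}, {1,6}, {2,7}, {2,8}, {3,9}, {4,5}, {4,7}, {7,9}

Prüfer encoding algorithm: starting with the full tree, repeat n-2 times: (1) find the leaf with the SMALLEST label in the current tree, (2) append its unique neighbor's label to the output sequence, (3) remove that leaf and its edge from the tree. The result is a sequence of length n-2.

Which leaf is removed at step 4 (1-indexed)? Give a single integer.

Answer: 1

Derivation:
Step 1: current leaves = {3,5,6,8}. Remove leaf 3 (neighbor: 9).
Step 2: current leaves = {5,6,8,9}. Remove leaf 5 (neighbor: 4).
Step 3: current leaves = {6,8,9}. Remove leaf 6 (neighbor: 1).
Step 4: current leaves = {1,8,9}. Remove leaf 1 (neighbor: 4).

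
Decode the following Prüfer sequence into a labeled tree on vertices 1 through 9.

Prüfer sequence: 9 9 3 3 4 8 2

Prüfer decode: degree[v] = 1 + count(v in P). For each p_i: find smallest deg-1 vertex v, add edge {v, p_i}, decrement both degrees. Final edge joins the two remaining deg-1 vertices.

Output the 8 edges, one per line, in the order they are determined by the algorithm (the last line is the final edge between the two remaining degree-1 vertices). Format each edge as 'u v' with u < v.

Initial degrees: {1:1, 2:2, 3:3, 4:2, 5:1, 6:1, 7:1, 8:2, 9:3}
Step 1: smallest deg-1 vertex = 1, p_1 = 9. Add edge {1,9}. Now deg[1]=0, deg[9]=2.
Step 2: smallest deg-1 vertex = 5, p_2 = 9. Add edge {5,9}. Now deg[5]=0, deg[9]=1.
Step 3: smallest deg-1 vertex = 6, p_3 = 3. Add edge {3,6}. Now deg[6]=0, deg[3]=2.
Step 4: smallest deg-1 vertex = 7, p_4 = 3. Add edge {3,7}. Now deg[7]=0, deg[3]=1.
Step 5: smallest deg-1 vertex = 3, p_5 = 4. Add edge {3,4}. Now deg[3]=0, deg[4]=1.
Step 6: smallest deg-1 vertex = 4, p_6 = 8. Add edge {4,8}. Now deg[4]=0, deg[8]=1.
Step 7: smallest deg-1 vertex = 8, p_7 = 2. Add edge {2,8}. Now deg[8]=0, deg[2]=1.
Final: two remaining deg-1 vertices are 2, 9. Add edge {2,9}.

Answer: 1 9
5 9
3 6
3 7
3 4
4 8
2 8
2 9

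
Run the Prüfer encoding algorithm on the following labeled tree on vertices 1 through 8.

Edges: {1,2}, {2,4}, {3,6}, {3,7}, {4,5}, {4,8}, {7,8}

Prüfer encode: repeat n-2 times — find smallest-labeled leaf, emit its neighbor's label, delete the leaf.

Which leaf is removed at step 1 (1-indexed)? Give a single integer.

Step 1: current leaves = {1,5,6}. Remove leaf 1 (neighbor: 2).

Answer: 1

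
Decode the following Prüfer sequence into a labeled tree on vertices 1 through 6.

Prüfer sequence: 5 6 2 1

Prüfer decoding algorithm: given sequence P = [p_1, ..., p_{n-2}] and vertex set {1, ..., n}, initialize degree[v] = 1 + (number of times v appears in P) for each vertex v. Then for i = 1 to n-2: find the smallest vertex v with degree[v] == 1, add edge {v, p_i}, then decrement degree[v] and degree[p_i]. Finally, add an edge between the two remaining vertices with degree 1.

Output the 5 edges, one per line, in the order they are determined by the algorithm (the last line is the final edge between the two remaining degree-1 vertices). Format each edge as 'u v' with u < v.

Initial degrees: {1:2, 2:2, 3:1, 4:1, 5:2, 6:2}
Step 1: smallest deg-1 vertex = 3, p_1 = 5. Add edge {3,5}. Now deg[3]=0, deg[5]=1.
Step 2: smallest deg-1 vertex = 4, p_2 = 6. Add edge {4,6}. Now deg[4]=0, deg[6]=1.
Step 3: smallest deg-1 vertex = 5, p_3 = 2. Add edge {2,5}. Now deg[5]=0, deg[2]=1.
Step 4: smallest deg-1 vertex = 2, p_4 = 1. Add edge {1,2}. Now deg[2]=0, deg[1]=1.
Final: two remaining deg-1 vertices are 1, 6. Add edge {1,6}.

Answer: 3 5
4 6
2 5
1 2
1 6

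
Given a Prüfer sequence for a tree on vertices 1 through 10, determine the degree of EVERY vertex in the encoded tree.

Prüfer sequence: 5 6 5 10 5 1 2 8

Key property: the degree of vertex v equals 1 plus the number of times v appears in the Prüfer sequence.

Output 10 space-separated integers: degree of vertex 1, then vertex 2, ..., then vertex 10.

Answer: 2 2 1 1 4 2 1 2 1 2

Derivation:
p_1 = 5: count[5] becomes 1
p_2 = 6: count[6] becomes 1
p_3 = 5: count[5] becomes 2
p_4 = 10: count[10] becomes 1
p_5 = 5: count[5] becomes 3
p_6 = 1: count[1] becomes 1
p_7 = 2: count[2] becomes 1
p_8 = 8: count[8] becomes 1
Degrees (1 + count): deg[1]=1+1=2, deg[2]=1+1=2, deg[3]=1+0=1, deg[4]=1+0=1, deg[5]=1+3=4, deg[6]=1+1=2, deg[7]=1+0=1, deg[8]=1+1=2, deg[9]=1+0=1, deg[10]=1+1=2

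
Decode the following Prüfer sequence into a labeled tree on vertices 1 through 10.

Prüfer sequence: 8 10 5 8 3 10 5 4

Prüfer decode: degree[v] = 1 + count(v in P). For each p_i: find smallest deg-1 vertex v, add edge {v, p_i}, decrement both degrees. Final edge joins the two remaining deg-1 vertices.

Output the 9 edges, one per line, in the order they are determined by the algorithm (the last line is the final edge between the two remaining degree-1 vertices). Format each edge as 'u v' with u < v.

Initial degrees: {1:1, 2:1, 3:2, 4:2, 5:3, 6:1, 7:1, 8:3, 9:1, 10:3}
Step 1: smallest deg-1 vertex = 1, p_1 = 8. Add edge {1,8}. Now deg[1]=0, deg[8]=2.
Step 2: smallest deg-1 vertex = 2, p_2 = 10. Add edge {2,10}. Now deg[2]=0, deg[10]=2.
Step 3: smallest deg-1 vertex = 6, p_3 = 5. Add edge {5,6}. Now deg[6]=0, deg[5]=2.
Step 4: smallest deg-1 vertex = 7, p_4 = 8. Add edge {7,8}. Now deg[7]=0, deg[8]=1.
Step 5: smallest deg-1 vertex = 8, p_5 = 3. Add edge {3,8}. Now deg[8]=0, deg[3]=1.
Step 6: smallest deg-1 vertex = 3, p_6 = 10. Add edge {3,10}. Now deg[3]=0, deg[10]=1.
Step 7: smallest deg-1 vertex = 9, p_7 = 5. Add edge {5,9}. Now deg[9]=0, deg[5]=1.
Step 8: smallest deg-1 vertex = 5, p_8 = 4. Add edge {4,5}. Now deg[5]=0, deg[4]=1.
Final: two remaining deg-1 vertices are 4, 10. Add edge {4,10}.

Answer: 1 8
2 10
5 6
7 8
3 8
3 10
5 9
4 5
4 10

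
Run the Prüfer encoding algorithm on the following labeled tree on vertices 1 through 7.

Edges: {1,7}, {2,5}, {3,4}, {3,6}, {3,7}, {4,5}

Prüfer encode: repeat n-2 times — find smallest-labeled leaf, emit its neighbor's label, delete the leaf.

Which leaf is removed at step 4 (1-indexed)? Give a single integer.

Step 1: current leaves = {1,2,6}. Remove leaf 1 (neighbor: 7).
Step 2: current leaves = {2,6,7}. Remove leaf 2 (neighbor: 5).
Step 3: current leaves = {5,6,7}. Remove leaf 5 (neighbor: 4).
Step 4: current leaves = {4,6,7}. Remove leaf 4 (neighbor: 3).

Answer: 4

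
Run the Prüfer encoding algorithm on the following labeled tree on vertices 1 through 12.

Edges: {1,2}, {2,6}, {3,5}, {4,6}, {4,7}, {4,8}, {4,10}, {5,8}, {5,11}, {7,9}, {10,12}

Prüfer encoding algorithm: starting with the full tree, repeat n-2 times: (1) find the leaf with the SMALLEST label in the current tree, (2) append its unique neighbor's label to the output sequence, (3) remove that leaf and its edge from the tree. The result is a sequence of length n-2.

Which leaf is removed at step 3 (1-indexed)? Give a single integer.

Step 1: current leaves = {1,3,9,11,12}. Remove leaf 1 (neighbor: 2).
Step 2: current leaves = {2,3,9,11,12}. Remove leaf 2 (neighbor: 6).
Step 3: current leaves = {3,6,9,11,12}. Remove leaf 3 (neighbor: 5).

Answer: 3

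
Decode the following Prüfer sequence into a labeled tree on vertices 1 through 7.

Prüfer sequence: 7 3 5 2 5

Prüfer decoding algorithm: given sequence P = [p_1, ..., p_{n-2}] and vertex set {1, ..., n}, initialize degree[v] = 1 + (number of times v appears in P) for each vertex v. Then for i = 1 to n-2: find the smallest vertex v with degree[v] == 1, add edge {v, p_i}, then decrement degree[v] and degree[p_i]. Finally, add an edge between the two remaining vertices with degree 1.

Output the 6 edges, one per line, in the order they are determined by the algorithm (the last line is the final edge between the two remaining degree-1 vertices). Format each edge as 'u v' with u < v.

Initial degrees: {1:1, 2:2, 3:2, 4:1, 5:3, 6:1, 7:2}
Step 1: smallest deg-1 vertex = 1, p_1 = 7. Add edge {1,7}. Now deg[1]=0, deg[7]=1.
Step 2: smallest deg-1 vertex = 4, p_2 = 3. Add edge {3,4}. Now deg[4]=0, deg[3]=1.
Step 3: smallest deg-1 vertex = 3, p_3 = 5. Add edge {3,5}. Now deg[3]=0, deg[5]=2.
Step 4: smallest deg-1 vertex = 6, p_4 = 2. Add edge {2,6}. Now deg[6]=0, deg[2]=1.
Step 5: smallest deg-1 vertex = 2, p_5 = 5. Add edge {2,5}. Now deg[2]=0, deg[5]=1.
Final: two remaining deg-1 vertices are 5, 7. Add edge {5,7}.

Answer: 1 7
3 4
3 5
2 6
2 5
5 7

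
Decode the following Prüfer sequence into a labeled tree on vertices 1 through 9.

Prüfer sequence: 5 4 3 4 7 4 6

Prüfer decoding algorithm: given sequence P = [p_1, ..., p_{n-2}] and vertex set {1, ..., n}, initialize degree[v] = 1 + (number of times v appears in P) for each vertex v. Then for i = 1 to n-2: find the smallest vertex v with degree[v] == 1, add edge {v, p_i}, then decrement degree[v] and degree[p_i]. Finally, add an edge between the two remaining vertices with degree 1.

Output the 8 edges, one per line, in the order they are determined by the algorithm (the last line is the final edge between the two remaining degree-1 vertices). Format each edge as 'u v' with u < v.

Initial degrees: {1:1, 2:1, 3:2, 4:4, 5:2, 6:2, 7:2, 8:1, 9:1}
Step 1: smallest deg-1 vertex = 1, p_1 = 5. Add edge {1,5}. Now deg[1]=0, deg[5]=1.
Step 2: smallest deg-1 vertex = 2, p_2 = 4. Add edge {2,4}. Now deg[2]=0, deg[4]=3.
Step 3: smallest deg-1 vertex = 5, p_3 = 3. Add edge {3,5}. Now deg[5]=0, deg[3]=1.
Step 4: smallest deg-1 vertex = 3, p_4 = 4. Add edge {3,4}. Now deg[3]=0, deg[4]=2.
Step 5: smallest deg-1 vertex = 8, p_5 = 7. Add edge {7,8}. Now deg[8]=0, deg[7]=1.
Step 6: smallest deg-1 vertex = 7, p_6 = 4. Add edge {4,7}. Now deg[7]=0, deg[4]=1.
Step 7: smallest deg-1 vertex = 4, p_7 = 6. Add edge {4,6}. Now deg[4]=0, deg[6]=1.
Final: two remaining deg-1 vertices are 6, 9. Add edge {6,9}.

Answer: 1 5
2 4
3 5
3 4
7 8
4 7
4 6
6 9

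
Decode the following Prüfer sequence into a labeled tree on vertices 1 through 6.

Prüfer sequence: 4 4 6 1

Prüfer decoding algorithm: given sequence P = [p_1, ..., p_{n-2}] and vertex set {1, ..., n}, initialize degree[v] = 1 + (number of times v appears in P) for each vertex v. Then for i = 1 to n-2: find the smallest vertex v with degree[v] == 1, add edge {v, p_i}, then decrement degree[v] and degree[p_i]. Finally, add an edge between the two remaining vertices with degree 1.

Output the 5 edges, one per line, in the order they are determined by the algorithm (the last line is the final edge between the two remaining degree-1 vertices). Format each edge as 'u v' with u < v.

Answer: 2 4
3 4
4 6
1 5
1 6

Derivation:
Initial degrees: {1:2, 2:1, 3:1, 4:3, 5:1, 6:2}
Step 1: smallest deg-1 vertex = 2, p_1 = 4. Add edge {2,4}. Now deg[2]=0, deg[4]=2.
Step 2: smallest deg-1 vertex = 3, p_2 = 4. Add edge {3,4}. Now deg[3]=0, deg[4]=1.
Step 3: smallest deg-1 vertex = 4, p_3 = 6. Add edge {4,6}. Now deg[4]=0, deg[6]=1.
Step 4: smallest deg-1 vertex = 5, p_4 = 1. Add edge {1,5}. Now deg[5]=0, deg[1]=1.
Final: two remaining deg-1 vertices are 1, 6. Add edge {1,6}.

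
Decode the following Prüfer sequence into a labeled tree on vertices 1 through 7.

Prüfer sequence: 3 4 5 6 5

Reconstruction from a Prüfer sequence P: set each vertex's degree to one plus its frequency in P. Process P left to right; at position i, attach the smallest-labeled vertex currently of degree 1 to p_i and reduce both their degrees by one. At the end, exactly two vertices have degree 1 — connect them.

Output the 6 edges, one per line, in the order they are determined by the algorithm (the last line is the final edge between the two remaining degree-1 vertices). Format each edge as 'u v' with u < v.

Answer: 1 3
2 4
3 5
4 6
5 6
5 7

Derivation:
Initial degrees: {1:1, 2:1, 3:2, 4:2, 5:3, 6:2, 7:1}
Step 1: smallest deg-1 vertex = 1, p_1 = 3. Add edge {1,3}. Now deg[1]=0, deg[3]=1.
Step 2: smallest deg-1 vertex = 2, p_2 = 4. Add edge {2,4}. Now deg[2]=0, deg[4]=1.
Step 3: smallest deg-1 vertex = 3, p_3 = 5. Add edge {3,5}. Now deg[3]=0, deg[5]=2.
Step 4: smallest deg-1 vertex = 4, p_4 = 6. Add edge {4,6}. Now deg[4]=0, deg[6]=1.
Step 5: smallest deg-1 vertex = 6, p_5 = 5. Add edge {5,6}. Now deg[6]=0, deg[5]=1.
Final: two remaining deg-1 vertices are 5, 7. Add edge {5,7}.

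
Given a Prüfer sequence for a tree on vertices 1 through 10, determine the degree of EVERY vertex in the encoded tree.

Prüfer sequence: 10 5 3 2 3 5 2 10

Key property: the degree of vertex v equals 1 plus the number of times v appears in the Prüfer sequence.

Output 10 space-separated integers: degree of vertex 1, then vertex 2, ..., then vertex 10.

p_1 = 10: count[10] becomes 1
p_2 = 5: count[5] becomes 1
p_3 = 3: count[3] becomes 1
p_4 = 2: count[2] becomes 1
p_5 = 3: count[3] becomes 2
p_6 = 5: count[5] becomes 2
p_7 = 2: count[2] becomes 2
p_8 = 10: count[10] becomes 2
Degrees (1 + count): deg[1]=1+0=1, deg[2]=1+2=3, deg[3]=1+2=3, deg[4]=1+0=1, deg[5]=1+2=3, deg[6]=1+0=1, deg[7]=1+0=1, deg[8]=1+0=1, deg[9]=1+0=1, deg[10]=1+2=3

Answer: 1 3 3 1 3 1 1 1 1 3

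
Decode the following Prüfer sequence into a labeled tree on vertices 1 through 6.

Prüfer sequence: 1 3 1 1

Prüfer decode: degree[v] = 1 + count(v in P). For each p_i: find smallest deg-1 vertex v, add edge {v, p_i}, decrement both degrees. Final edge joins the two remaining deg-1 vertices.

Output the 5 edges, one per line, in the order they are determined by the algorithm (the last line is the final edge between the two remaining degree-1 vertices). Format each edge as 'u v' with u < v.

Answer: 1 2
3 4
1 3
1 5
1 6

Derivation:
Initial degrees: {1:4, 2:1, 3:2, 4:1, 5:1, 6:1}
Step 1: smallest deg-1 vertex = 2, p_1 = 1. Add edge {1,2}. Now deg[2]=0, deg[1]=3.
Step 2: smallest deg-1 vertex = 4, p_2 = 3. Add edge {3,4}. Now deg[4]=0, deg[3]=1.
Step 3: smallest deg-1 vertex = 3, p_3 = 1. Add edge {1,3}. Now deg[3]=0, deg[1]=2.
Step 4: smallest deg-1 vertex = 5, p_4 = 1. Add edge {1,5}. Now deg[5]=0, deg[1]=1.
Final: two remaining deg-1 vertices are 1, 6. Add edge {1,6}.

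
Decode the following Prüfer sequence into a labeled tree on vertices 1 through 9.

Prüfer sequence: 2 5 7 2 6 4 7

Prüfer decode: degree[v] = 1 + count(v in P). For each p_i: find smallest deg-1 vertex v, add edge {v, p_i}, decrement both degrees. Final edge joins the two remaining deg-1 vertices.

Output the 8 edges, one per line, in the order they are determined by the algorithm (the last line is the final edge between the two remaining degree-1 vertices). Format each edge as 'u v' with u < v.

Answer: 1 2
3 5
5 7
2 8
2 6
4 6
4 7
7 9

Derivation:
Initial degrees: {1:1, 2:3, 3:1, 4:2, 5:2, 6:2, 7:3, 8:1, 9:1}
Step 1: smallest deg-1 vertex = 1, p_1 = 2. Add edge {1,2}. Now deg[1]=0, deg[2]=2.
Step 2: smallest deg-1 vertex = 3, p_2 = 5. Add edge {3,5}. Now deg[3]=0, deg[5]=1.
Step 3: smallest deg-1 vertex = 5, p_3 = 7. Add edge {5,7}. Now deg[5]=0, deg[7]=2.
Step 4: smallest deg-1 vertex = 8, p_4 = 2. Add edge {2,8}. Now deg[8]=0, deg[2]=1.
Step 5: smallest deg-1 vertex = 2, p_5 = 6. Add edge {2,6}. Now deg[2]=0, deg[6]=1.
Step 6: smallest deg-1 vertex = 6, p_6 = 4. Add edge {4,6}. Now deg[6]=0, deg[4]=1.
Step 7: smallest deg-1 vertex = 4, p_7 = 7. Add edge {4,7}. Now deg[4]=0, deg[7]=1.
Final: two remaining deg-1 vertices are 7, 9. Add edge {7,9}.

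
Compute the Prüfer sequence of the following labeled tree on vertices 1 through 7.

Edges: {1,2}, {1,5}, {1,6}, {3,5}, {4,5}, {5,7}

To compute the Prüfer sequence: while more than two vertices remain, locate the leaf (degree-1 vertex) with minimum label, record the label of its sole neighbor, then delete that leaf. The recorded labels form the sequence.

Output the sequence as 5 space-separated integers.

Step 1: leaves = {2,3,4,6,7}. Remove smallest leaf 2, emit neighbor 1.
Step 2: leaves = {3,4,6,7}. Remove smallest leaf 3, emit neighbor 5.
Step 3: leaves = {4,6,7}. Remove smallest leaf 4, emit neighbor 5.
Step 4: leaves = {6,7}. Remove smallest leaf 6, emit neighbor 1.
Step 5: leaves = {1,7}. Remove smallest leaf 1, emit neighbor 5.
Done: 2 vertices remain (5, 7). Sequence = [1 5 5 1 5]

Answer: 1 5 5 1 5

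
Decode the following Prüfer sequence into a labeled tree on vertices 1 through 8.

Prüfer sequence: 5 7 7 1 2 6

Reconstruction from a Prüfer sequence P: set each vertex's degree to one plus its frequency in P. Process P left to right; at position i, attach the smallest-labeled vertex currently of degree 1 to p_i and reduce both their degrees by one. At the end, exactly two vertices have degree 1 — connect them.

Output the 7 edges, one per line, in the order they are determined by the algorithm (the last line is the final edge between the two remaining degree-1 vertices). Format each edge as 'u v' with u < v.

Answer: 3 5
4 7
5 7
1 7
1 2
2 6
6 8

Derivation:
Initial degrees: {1:2, 2:2, 3:1, 4:1, 5:2, 6:2, 7:3, 8:1}
Step 1: smallest deg-1 vertex = 3, p_1 = 5. Add edge {3,5}. Now deg[3]=0, deg[5]=1.
Step 2: smallest deg-1 vertex = 4, p_2 = 7. Add edge {4,7}. Now deg[4]=0, deg[7]=2.
Step 3: smallest deg-1 vertex = 5, p_3 = 7. Add edge {5,7}. Now deg[5]=0, deg[7]=1.
Step 4: smallest deg-1 vertex = 7, p_4 = 1. Add edge {1,7}. Now deg[7]=0, deg[1]=1.
Step 5: smallest deg-1 vertex = 1, p_5 = 2. Add edge {1,2}. Now deg[1]=0, deg[2]=1.
Step 6: smallest deg-1 vertex = 2, p_6 = 6. Add edge {2,6}. Now deg[2]=0, deg[6]=1.
Final: two remaining deg-1 vertices are 6, 8. Add edge {6,8}.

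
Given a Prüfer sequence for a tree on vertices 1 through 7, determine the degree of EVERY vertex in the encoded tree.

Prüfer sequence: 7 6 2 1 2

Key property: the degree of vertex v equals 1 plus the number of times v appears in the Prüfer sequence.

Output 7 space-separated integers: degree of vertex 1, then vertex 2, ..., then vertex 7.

Answer: 2 3 1 1 1 2 2

Derivation:
p_1 = 7: count[7] becomes 1
p_2 = 6: count[6] becomes 1
p_3 = 2: count[2] becomes 1
p_4 = 1: count[1] becomes 1
p_5 = 2: count[2] becomes 2
Degrees (1 + count): deg[1]=1+1=2, deg[2]=1+2=3, deg[3]=1+0=1, deg[4]=1+0=1, deg[5]=1+0=1, deg[6]=1+1=2, deg[7]=1+1=2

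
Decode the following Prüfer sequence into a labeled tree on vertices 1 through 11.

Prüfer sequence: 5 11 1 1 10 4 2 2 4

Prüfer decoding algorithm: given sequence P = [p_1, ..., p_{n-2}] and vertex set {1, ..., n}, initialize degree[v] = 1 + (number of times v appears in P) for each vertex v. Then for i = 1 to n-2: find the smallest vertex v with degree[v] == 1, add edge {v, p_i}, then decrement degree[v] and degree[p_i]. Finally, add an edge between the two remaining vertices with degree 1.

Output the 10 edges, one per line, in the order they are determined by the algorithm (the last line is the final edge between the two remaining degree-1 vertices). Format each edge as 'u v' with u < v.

Answer: 3 5
5 11
1 6
1 7
1 10
4 8
2 9
2 10
2 4
4 11

Derivation:
Initial degrees: {1:3, 2:3, 3:1, 4:3, 5:2, 6:1, 7:1, 8:1, 9:1, 10:2, 11:2}
Step 1: smallest deg-1 vertex = 3, p_1 = 5. Add edge {3,5}. Now deg[3]=0, deg[5]=1.
Step 2: smallest deg-1 vertex = 5, p_2 = 11. Add edge {5,11}. Now deg[5]=0, deg[11]=1.
Step 3: smallest deg-1 vertex = 6, p_3 = 1. Add edge {1,6}. Now deg[6]=0, deg[1]=2.
Step 4: smallest deg-1 vertex = 7, p_4 = 1. Add edge {1,7}. Now deg[7]=0, deg[1]=1.
Step 5: smallest deg-1 vertex = 1, p_5 = 10. Add edge {1,10}. Now deg[1]=0, deg[10]=1.
Step 6: smallest deg-1 vertex = 8, p_6 = 4. Add edge {4,8}. Now deg[8]=0, deg[4]=2.
Step 7: smallest deg-1 vertex = 9, p_7 = 2. Add edge {2,9}. Now deg[9]=0, deg[2]=2.
Step 8: smallest deg-1 vertex = 10, p_8 = 2. Add edge {2,10}. Now deg[10]=0, deg[2]=1.
Step 9: smallest deg-1 vertex = 2, p_9 = 4. Add edge {2,4}. Now deg[2]=0, deg[4]=1.
Final: two remaining deg-1 vertices are 4, 11. Add edge {4,11}.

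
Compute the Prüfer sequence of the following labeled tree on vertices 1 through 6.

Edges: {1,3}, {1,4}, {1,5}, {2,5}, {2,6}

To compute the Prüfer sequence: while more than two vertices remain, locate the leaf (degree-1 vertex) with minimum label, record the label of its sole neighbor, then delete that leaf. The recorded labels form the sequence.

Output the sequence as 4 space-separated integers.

Step 1: leaves = {3,4,6}. Remove smallest leaf 3, emit neighbor 1.
Step 2: leaves = {4,6}. Remove smallest leaf 4, emit neighbor 1.
Step 3: leaves = {1,6}. Remove smallest leaf 1, emit neighbor 5.
Step 4: leaves = {5,6}. Remove smallest leaf 5, emit neighbor 2.
Done: 2 vertices remain (2, 6). Sequence = [1 1 5 2]

Answer: 1 1 5 2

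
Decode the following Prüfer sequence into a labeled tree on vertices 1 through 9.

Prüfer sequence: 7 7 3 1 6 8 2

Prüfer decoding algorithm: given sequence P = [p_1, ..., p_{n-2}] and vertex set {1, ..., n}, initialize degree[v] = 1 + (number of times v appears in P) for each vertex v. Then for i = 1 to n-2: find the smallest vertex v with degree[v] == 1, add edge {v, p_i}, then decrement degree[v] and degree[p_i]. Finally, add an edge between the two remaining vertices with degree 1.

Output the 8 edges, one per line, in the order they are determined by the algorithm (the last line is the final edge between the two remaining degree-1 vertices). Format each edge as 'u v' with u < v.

Answer: 4 7
5 7
3 7
1 3
1 6
6 8
2 8
2 9

Derivation:
Initial degrees: {1:2, 2:2, 3:2, 4:1, 5:1, 6:2, 7:3, 8:2, 9:1}
Step 1: smallest deg-1 vertex = 4, p_1 = 7. Add edge {4,7}. Now deg[4]=0, deg[7]=2.
Step 2: smallest deg-1 vertex = 5, p_2 = 7. Add edge {5,7}. Now deg[5]=0, deg[7]=1.
Step 3: smallest deg-1 vertex = 7, p_3 = 3. Add edge {3,7}. Now deg[7]=0, deg[3]=1.
Step 4: smallest deg-1 vertex = 3, p_4 = 1. Add edge {1,3}. Now deg[3]=0, deg[1]=1.
Step 5: smallest deg-1 vertex = 1, p_5 = 6. Add edge {1,6}. Now deg[1]=0, deg[6]=1.
Step 6: smallest deg-1 vertex = 6, p_6 = 8. Add edge {6,8}. Now deg[6]=0, deg[8]=1.
Step 7: smallest deg-1 vertex = 8, p_7 = 2. Add edge {2,8}. Now deg[8]=0, deg[2]=1.
Final: two remaining deg-1 vertices are 2, 9. Add edge {2,9}.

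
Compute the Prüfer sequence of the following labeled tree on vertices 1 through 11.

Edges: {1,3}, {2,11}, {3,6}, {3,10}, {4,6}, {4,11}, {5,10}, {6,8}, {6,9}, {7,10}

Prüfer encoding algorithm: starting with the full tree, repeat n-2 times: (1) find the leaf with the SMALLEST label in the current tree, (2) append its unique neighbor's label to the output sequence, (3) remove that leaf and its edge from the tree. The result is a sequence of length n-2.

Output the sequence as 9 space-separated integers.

Step 1: leaves = {1,2,5,7,8,9}. Remove smallest leaf 1, emit neighbor 3.
Step 2: leaves = {2,5,7,8,9}. Remove smallest leaf 2, emit neighbor 11.
Step 3: leaves = {5,7,8,9,11}. Remove smallest leaf 5, emit neighbor 10.
Step 4: leaves = {7,8,9,11}. Remove smallest leaf 7, emit neighbor 10.
Step 5: leaves = {8,9,10,11}. Remove smallest leaf 8, emit neighbor 6.
Step 6: leaves = {9,10,11}. Remove smallest leaf 9, emit neighbor 6.
Step 7: leaves = {10,11}. Remove smallest leaf 10, emit neighbor 3.
Step 8: leaves = {3,11}. Remove smallest leaf 3, emit neighbor 6.
Step 9: leaves = {6,11}. Remove smallest leaf 6, emit neighbor 4.
Done: 2 vertices remain (4, 11). Sequence = [3 11 10 10 6 6 3 6 4]

Answer: 3 11 10 10 6 6 3 6 4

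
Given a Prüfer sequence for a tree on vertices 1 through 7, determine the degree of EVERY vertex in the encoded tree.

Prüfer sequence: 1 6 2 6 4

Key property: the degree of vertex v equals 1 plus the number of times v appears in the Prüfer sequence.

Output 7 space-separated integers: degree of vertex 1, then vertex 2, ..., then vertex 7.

p_1 = 1: count[1] becomes 1
p_2 = 6: count[6] becomes 1
p_3 = 2: count[2] becomes 1
p_4 = 6: count[6] becomes 2
p_5 = 4: count[4] becomes 1
Degrees (1 + count): deg[1]=1+1=2, deg[2]=1+1=2, deg[3]=1+0=1, deg[4]=1+1=2, deg[5]=1+0=1, deg[6]=1+2=3, deg[7]=1+0=1

Answer: 2 2 1 2 1 3 1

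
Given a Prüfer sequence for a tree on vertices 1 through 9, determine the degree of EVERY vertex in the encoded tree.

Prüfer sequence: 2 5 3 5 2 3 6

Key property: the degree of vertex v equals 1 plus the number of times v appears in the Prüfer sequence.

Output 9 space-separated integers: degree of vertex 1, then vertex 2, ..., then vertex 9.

p_1 = 2: count[2] becomes 1
p_2 = 5: count[5] becomes 1
p_3 = 3: count[3] becomes 1
p_4 = 5: count[5] becomes 2
p_5 = 2: count[2] becomes 2
p_6 = 3: count[3] becomes 2
p_7 = 6: count[6] becomes 1
Degrees (1 + count): deg[1]=1+0=1, deg[2]=1+2=3, deg[3]=1+2=3, deg[4]=1+0=1, deg[5]=1+2=3, deg[6]=1+1=2, deg[7]=1+0=1, deg[8]=1+0=1, deg[9]=1+0=1

Answer: 1 3 3 1 3 2 1 1 1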